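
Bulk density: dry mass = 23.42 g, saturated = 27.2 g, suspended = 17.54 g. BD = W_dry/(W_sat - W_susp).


BD = 23.42 / (27.2 - 17.54) = 23.42 / 9.66 = 2.424 g/cm^3

2.424


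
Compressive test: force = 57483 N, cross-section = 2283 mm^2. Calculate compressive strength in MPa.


CS = 57483 / 2283 = 25.2 MPa

25.2


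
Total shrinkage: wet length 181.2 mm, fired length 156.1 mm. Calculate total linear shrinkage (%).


TS = (181.2 - 156.1) / 181.2 * 100 = 13.85%

13.85


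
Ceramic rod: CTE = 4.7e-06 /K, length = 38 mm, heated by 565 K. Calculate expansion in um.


dL = 4.7e-06 * 38 * 565 * 1000 = 100.909 um

100.909


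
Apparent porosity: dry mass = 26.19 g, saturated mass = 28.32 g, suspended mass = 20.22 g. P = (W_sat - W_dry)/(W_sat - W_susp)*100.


P = (28.32 - 26.19) / (28.32 - 20.22) * 100 = 2.13 / 8.1 * 100 = 26.3%

26.3


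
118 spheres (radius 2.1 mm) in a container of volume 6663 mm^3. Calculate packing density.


V_sphere = 4/3*pi*2.1^3 = 38.7924 mm^3
Total V = 118*38.7924 = 4577.5032 mm^3
PD = 4577.5032 / 6663 = 0.687

0.687


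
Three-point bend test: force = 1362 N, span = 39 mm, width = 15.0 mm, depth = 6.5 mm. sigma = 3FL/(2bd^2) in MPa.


sigma = 3*1362*39/(2*15.0*6.5^2) = 125.7 MPa

125.7


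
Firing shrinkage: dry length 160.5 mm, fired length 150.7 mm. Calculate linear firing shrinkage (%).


FS = (160.5 - 150.7) / 160.5 * 100 = 6.11%

6.11


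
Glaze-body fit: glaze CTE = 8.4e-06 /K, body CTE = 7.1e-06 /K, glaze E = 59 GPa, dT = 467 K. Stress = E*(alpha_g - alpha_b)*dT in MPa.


Stress = 59*1000*(8.4e-06 - 7.1e-06)*467 = 35.8 MPa

35.8


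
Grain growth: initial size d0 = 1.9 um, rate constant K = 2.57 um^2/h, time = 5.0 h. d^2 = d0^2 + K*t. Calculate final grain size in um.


d^2 = 1.9^2 + 2.57*5.0 = 16.46
d = sqrt(16.46) = 4.06 um

4.06


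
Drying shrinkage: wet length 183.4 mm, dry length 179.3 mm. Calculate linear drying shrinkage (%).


DS = (183.4 - 179.3) / 183.4 * 100 = 2.24%

2.24


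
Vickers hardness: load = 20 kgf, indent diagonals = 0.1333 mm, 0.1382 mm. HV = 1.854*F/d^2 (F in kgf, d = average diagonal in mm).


d_avg = (0.1333+0.1382)/2 = 0.13575 mm
HV = 1.854*20/0.13575^2 = 2012

2012


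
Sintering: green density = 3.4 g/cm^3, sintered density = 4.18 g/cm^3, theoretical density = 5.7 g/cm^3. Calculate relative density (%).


Relative = 4.18 / 5.7 * 100 = 73.3%

73.3


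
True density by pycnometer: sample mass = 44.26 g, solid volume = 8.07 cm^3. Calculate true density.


TD = 44.26 / 8.07 = 5.485 g/cm^3

5.485


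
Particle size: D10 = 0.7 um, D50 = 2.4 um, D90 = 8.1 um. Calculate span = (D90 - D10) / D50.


Span = (8.1 - 0.7) / 2.4 = 7.4 / 2.4 = 3.083

3.083


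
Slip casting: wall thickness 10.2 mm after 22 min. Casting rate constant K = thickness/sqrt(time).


K = 10.2 / sqrt(22) = 10.2 / 4.6904 = 2.175 mm/min^0.5

2.175


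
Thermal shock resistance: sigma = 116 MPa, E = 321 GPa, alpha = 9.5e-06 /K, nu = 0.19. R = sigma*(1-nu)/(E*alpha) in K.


R = 116*(1-0.19)/(321*1000*9.5e-06) = 31 K

31


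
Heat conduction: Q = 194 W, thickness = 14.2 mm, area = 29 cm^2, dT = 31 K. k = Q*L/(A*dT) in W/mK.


k = 194*14.2/1000/(29/10000*31) = 30.64 W/mK

30.64


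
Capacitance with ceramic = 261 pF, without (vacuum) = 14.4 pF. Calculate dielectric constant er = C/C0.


er = 261 / 14.4 = 18.13

18.13


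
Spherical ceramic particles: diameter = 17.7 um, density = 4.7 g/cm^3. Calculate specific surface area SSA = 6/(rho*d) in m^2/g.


SSA = 6 / (4.7 * 17.7) = 0.072 m^2/g

0.072


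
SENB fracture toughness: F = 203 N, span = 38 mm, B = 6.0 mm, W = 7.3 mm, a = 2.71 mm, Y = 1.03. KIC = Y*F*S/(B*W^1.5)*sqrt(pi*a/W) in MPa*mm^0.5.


KIC = 1.03*203*38/(6.0*7.3^1.5)*sqrt(pi*2.71/7.3) = 72.51

72.51


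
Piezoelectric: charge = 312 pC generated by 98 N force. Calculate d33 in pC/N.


d33 = 312 / 98 = 3.2 pC/N

3.2


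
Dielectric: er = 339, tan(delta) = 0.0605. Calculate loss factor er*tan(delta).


Loss = 339 * 0.0605 = 20.51

20.51


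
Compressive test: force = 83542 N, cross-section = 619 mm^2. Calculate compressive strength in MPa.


CS = 83542 / 619 = 135.0 MPa

135.0


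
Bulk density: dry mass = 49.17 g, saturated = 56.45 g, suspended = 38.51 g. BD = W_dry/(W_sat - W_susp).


BD = 49.17 / (56.45 - 38.51) = 49.17 / 17.94 = 2.741 g/cm^3

2.741


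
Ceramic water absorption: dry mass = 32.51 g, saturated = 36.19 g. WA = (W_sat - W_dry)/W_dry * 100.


WA = (36.19 - 32.51) / 32.51 * 100 = 11.32%

11.32


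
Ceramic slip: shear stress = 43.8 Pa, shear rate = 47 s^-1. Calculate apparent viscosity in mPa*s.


eta = tau/gamma * 1000 = 43.8/47 * 1000 = 931.9 mPa*s

931.9


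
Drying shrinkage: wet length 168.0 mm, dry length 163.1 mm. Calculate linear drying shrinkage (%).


DS = (168.0 - 163.1) / 168.0 * 100 = 2.92%

2.92


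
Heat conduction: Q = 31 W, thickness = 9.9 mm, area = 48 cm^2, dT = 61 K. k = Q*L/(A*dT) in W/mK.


k = 31*9.9/1000/(48/10000*61) = 1.05 W/mK

1.05


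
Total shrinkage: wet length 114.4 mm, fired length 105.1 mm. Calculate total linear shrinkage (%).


TS = (114.4 - 105.1) / 114.4 * 100 = 8.13%

8.13


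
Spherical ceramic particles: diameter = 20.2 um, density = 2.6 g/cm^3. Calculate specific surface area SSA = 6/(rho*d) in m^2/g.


SSA = 6 / (2.6 * 20.2) = 0.114 m^2/g

0.114


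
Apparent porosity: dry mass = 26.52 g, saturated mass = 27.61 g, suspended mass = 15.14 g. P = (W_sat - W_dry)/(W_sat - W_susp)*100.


P = (27.61 - 26.52) / (27.61 - 15.14) * 100 = 1.09 / 12.47 * 100 = 8.7%

8.7


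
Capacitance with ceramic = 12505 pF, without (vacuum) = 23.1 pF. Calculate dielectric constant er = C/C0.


er = 12505 / 23.1 = 541.34

541.34


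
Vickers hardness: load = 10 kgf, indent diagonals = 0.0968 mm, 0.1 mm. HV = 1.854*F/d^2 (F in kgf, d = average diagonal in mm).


d_avg = (0.0968+0.1)/2 = 0.0984 mm
HV = 1.854*10/0.0984^2 = 1915

1915


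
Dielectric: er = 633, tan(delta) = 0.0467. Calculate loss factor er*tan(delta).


Loss = 633 * 0.0467 = 29.561

29.561


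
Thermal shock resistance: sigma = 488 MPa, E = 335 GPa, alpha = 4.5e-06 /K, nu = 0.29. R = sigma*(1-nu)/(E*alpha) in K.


R = 488*(1-0.29)/(335*1000*4.5e-06) = 230 K

230


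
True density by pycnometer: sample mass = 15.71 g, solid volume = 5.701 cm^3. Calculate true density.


TD = 15.71 / 5.701 = 2.756 g/cm^3

2.756


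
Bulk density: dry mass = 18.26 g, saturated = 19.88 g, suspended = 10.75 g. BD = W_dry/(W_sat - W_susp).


BD = 18.26 / (19.88 - 10.75) = 18.26 / 9.13 = 2.0 g/cm^3

2.0


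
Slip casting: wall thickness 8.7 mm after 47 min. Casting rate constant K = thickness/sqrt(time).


K = 8.7 / sqrt(47) = 8.7 / 6.8557 = 1.269 mm/min^0.5

1.269


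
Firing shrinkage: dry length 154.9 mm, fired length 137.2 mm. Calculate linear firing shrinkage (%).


FS = (154.9 - 137.2) / 154.9 * 100 = 11.43%

11.43


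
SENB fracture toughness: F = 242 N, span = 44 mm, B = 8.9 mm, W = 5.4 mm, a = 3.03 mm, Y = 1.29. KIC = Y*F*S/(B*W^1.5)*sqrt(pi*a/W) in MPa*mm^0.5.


KIC = 1.29*242*44/(8.9*5.4^1.5)*sqrt(pi*3.03/5.4) = 163.3

163.3


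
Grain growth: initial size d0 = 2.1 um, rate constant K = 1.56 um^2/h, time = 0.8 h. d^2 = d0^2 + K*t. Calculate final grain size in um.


d^2 = 2.1^2 + 1.56*0.8 = 5.658
d = sqrt(5.658) = 2.38 um

2.38


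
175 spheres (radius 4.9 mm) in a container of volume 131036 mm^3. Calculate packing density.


V_sphere = 4/3*pi*4.9^3 = 492.807 mm^3
Total V = 175*492.807 = 86241.225 mm^3
PD = 86241.225 / 131036 = 0.658

0.658


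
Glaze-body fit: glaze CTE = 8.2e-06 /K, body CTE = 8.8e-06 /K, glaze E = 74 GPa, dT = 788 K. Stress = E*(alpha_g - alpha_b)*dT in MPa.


Stress = 74*1000*(8.2e-06 - 8.8e-06)*788 = -35.0 MPa

-35.0


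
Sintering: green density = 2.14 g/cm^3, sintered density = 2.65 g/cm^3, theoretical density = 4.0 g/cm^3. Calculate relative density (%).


Relative = 2.65 / 4.0 * 100 = 66.3%

66.3


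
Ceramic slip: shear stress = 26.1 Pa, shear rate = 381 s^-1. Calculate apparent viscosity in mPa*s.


eta = tau/gamma * 1000 = 26.1/381 * 1000 = 68.5 mPa*s

68.5


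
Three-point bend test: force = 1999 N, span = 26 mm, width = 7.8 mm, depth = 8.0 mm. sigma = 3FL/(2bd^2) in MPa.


sigma = 3*1999*26/(2*7.8*8.0^2) = 156.2 MPa

156.2


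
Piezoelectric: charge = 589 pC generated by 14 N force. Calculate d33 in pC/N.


d33 = 589 / 14 = 42.1 pC/N

42.1


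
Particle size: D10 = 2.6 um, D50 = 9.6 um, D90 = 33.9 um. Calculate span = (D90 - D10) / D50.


Span = (33.9 - 2.6) / 9.6 = 31.3 / 9.6 = 3.26

3.26


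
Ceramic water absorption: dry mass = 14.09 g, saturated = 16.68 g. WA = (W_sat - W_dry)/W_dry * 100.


WA = (16.68 - 14.09) / 14.09 * 100 = 18.38%

18.38


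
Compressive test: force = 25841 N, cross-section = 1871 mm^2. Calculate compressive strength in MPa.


CS = 25841 / 1871 = 13.8 MPa

13.8


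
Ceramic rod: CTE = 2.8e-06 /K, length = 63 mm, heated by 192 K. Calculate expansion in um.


dL = 2.8e-06 * 63 * 192 * 1000 = 33.869 um

33.869


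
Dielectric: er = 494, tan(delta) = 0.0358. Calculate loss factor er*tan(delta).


Loss = 494 * 0.0358 = 17.685

17.685


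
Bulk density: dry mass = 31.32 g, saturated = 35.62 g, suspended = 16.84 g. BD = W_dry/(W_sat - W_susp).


BD = 31.32 / (35.62 - 16.84) = 31.32 / 18.78 = 1.668 g/cm^3

1.668


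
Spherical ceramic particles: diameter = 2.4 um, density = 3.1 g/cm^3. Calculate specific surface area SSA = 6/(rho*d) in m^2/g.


SSA = 6 / (3.1 * 2.4) = 0.806 m^2/g

0.806


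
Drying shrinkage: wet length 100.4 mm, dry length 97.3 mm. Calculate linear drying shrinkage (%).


DS = (100.4 - 97.3) / 100.4 * 100 = 3.09%

3.09


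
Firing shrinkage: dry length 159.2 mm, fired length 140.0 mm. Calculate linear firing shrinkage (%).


FS = (159.2 - 140.0) / 159.2 * 100 = 12.06%

12.06


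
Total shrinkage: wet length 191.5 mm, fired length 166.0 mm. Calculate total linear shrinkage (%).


TS = (191.5 - 166.0) / 191.5 * 100 = 13.32%

13.32


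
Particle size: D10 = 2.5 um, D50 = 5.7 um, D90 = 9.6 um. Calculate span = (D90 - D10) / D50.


Span = (9.6 - 2.5) / 5.7 = 7.1 / 5.7 = 1.246

1.246


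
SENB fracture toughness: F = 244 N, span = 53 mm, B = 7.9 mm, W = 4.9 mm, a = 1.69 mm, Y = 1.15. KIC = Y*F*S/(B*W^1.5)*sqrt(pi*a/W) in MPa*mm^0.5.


KIC = 1.15*244*53/(7.9*4.9^1.5)*sqrt(pi*1.69/4.9) = 180.66

180.66


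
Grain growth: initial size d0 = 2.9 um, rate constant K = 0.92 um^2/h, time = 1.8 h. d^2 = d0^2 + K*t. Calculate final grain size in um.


d^2 = 2.9^2 + 0.92*1.8 = 10.066
d = sqrt(10.066) = 3.17 um

3.17


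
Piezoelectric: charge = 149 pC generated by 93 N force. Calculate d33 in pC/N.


d33 = 149 / 93 = 1.6 pC/N

1.6


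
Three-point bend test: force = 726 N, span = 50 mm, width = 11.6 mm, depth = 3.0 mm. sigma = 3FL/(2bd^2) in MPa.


sigma = 3*726*50/(2*11.6*3.0^2) = 521.6 MPa

521.6


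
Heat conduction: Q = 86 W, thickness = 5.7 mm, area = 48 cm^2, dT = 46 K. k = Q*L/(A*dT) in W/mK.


k = 86*5.7/1000/(48/10000*46) = 2.22 W/mK

2.22


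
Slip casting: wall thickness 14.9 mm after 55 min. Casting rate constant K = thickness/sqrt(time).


K = 14.9 / sqrt(55) = 14.9 / 7.4162 = 2.009 mm/min^0.5

2.009


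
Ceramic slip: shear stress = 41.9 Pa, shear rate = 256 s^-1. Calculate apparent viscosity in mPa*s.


eta = tau/gamma * 1000 = 41.9/256 * 1000 = 163.7 mPa*s

163.7


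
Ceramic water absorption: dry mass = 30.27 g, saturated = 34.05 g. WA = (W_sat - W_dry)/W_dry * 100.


WA = (34.05 - 30.27) / 30.27 * 100 = 12.49%

12.49


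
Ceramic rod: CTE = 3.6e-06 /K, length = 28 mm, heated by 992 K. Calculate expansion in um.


dL = 3.6e-06 * 28 * 992 * 1000 = 99.994 um

99.994


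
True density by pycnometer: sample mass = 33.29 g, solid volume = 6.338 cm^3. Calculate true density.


TD = 33.29 / 6.338 = 5.252 g/cm^3

5.252


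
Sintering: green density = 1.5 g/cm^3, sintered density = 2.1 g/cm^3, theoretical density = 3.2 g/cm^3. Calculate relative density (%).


Relative = 2.1 / 3.2 * 100 = 65.6%

65.6


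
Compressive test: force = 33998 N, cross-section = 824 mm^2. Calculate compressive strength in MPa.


CS = 33998 / 824 = 41.3 MPa

41.3


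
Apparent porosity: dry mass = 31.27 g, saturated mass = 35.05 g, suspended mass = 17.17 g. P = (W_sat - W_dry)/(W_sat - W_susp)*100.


P = (35.05 - 31.27) / (35.05 - 17.17) * 100 = 3.78 / 17.88 * 100 = 21.1%

21.1


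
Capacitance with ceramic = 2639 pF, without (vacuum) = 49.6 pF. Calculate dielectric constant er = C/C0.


er = 2639 / 49.6 = 53.21

53.21


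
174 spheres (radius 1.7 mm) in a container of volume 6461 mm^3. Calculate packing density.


V_sphere = 4/3*pi*1.7^3 = 20.5795 mm^3
Total V = 174*20.5795 = 3580.833 mm^3
PD = 3580.833 / 6461 = 0.554

0.554


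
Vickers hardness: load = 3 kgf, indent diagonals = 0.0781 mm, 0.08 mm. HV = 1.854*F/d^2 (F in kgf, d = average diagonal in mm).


d_avg = (0.0781+0.08)/2 = 0.07905 mm
HV = 1.854*3/0.07905^2 = 890

890


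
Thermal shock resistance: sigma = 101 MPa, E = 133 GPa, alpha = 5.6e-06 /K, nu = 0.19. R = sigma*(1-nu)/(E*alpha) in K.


R = 101*(1-0.19)/(133*1000*5.6e-06) = 110 K

110


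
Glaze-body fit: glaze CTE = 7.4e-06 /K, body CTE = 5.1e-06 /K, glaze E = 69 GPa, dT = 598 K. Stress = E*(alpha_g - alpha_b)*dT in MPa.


Stress = 69*1000*(7.4e-06 - 5.1e-06)*598 = 94.9 MPa

94.9


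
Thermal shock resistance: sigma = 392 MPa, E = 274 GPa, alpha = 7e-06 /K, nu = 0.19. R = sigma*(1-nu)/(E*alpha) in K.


R = 392*(1-0.19)/(274*1000*7e-06) = 166 K

166


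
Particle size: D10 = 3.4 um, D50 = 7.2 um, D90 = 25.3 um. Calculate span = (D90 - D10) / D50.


Span = (25.3 - 3.4) / 7.2 = 21.9 / 7.2 = 3.042

3.042


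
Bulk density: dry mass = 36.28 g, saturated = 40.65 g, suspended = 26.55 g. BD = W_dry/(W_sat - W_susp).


BD = 36.28 / (40.65 - 26.55) = 36.28 / 14.1 = 2.573 g/cm^3

2.573


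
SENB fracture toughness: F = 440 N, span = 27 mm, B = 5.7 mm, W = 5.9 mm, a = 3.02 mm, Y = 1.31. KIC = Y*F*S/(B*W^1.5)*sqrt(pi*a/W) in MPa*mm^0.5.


KIC = 1.31*440*27/(5.7*5.9^1.5)*sqrt(pi*3.02/5.9) = 241.59

241.59


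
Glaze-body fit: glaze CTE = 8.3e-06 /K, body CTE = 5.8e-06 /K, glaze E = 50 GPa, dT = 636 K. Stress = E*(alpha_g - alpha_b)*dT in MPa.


Stress = 50*1000*(8.3e-06 - 5.8e-06)*636 = 79.5 MPa

79.5


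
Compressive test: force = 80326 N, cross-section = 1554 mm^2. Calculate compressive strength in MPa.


CS = 80326 / 1554 = 51.7 MPa

51.7


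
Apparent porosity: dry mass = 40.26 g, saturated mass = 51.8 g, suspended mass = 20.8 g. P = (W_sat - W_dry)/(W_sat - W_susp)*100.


P = (51.8 - 40.26) / (51.8 - 20.8) * 100 = 11.54 / 31.0 * 100 = 37.2%

37.2


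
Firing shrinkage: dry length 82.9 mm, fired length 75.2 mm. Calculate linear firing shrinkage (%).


FS = (82.9 - 75.2) / 82.9 * 100 = 9.29%

9.29


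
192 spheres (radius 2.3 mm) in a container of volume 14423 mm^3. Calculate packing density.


V_sphere = 4/3*pi*2.3^3 = 50.965 mm^3
Total V = 192*50.965 = 9785.28 mm^3
PD = 9785.28 / 14423 = 0.678

0.678


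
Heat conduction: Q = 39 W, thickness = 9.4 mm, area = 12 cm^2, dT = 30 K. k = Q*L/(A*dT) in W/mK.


k = 39*9.4/1000/(12/10000*30) = 10.18 W/mK

10.18


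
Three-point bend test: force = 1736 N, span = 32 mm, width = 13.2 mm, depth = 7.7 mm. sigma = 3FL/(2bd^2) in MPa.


sigma = 3*1736*32/(2*13.2*7.7^2) = 106.5 MPa

106.5


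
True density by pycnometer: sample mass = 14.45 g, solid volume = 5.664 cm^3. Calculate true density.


TD = 14.45 / 5.664 = 2.551 g/cm^3

2.551


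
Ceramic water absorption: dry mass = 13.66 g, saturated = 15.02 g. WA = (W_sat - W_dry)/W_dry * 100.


WA = (15.02 - 13.66) / 13.66 * 100 = 9.96%

9.96


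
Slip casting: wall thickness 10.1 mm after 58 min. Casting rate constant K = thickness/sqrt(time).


K = 10.1 / sqrt(58) = 10.1 / 7.6158 = 1.326 mm/min^0.5

1.326


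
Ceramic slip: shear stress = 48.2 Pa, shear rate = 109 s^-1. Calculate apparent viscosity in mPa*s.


eta = tau/gamma * 1000 = 48.2/109 * 1000 = 442.2 mPa*s

442.2


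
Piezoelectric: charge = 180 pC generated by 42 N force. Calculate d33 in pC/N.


d33 = 180 / 42 = 4.3 pC/N

4.3


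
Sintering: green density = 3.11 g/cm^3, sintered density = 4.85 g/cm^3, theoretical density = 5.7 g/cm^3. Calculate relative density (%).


Relative = 4.85 / 5.7 * 100 = 85.1%

85.1


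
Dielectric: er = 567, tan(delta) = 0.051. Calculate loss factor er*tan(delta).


Loss = 567 * 0.051 = 28.917

28.917


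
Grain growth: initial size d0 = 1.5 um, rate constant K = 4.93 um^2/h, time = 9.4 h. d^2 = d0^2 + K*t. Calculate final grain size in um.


d^2 = 1.5^2 + 4.93*9.4 = 48.592
d = sqrt(48.592) = 6.97 um

6.97


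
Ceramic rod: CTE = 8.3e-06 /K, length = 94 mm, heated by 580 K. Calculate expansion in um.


dL = 8.3e-06 * 94 * 580 * 1000 = 452.516 um

452.516


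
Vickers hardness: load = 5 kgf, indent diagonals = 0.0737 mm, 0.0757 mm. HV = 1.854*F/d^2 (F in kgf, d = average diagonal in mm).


d_avg = (0.0737+0.0757)/2 = 0.0747 mm
HV = 1.854*5/0.0747^2 = 1661

1661


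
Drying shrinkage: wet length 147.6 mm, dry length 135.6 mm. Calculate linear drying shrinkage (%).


DS = (147.6 - 135.6) / 147.6 * 100 = 8.13%

8.13


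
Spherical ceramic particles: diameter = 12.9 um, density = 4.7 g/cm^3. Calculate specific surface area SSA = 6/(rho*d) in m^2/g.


SSA = 6 / (4.7 * 12.9) = 0.099 m^2/g

0.099


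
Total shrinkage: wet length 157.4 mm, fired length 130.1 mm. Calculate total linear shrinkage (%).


TS = (157.4 - 130.1) / 157.4 * 100 = 17.34%

17.34


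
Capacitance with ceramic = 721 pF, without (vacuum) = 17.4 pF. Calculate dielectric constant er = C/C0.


er = 721 / 17.4 = 41.44

41.44


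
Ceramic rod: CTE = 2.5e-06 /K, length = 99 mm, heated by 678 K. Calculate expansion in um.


dL = 2.5e-06 * 99 * 678 * 1000 = 167.805 um

167.805


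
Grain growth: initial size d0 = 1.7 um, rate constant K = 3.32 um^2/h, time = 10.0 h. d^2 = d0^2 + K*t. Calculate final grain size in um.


d^2 = 1.7^2 + 3.32*10.0 = 36.09
d = sqrt(36.09) = 6.01 um

6.01


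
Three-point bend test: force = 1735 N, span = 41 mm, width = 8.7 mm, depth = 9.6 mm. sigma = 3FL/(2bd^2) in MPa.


sigma = 3*1735*41/(2*8.7*9.6^2) = 133.1 MPa

133.1


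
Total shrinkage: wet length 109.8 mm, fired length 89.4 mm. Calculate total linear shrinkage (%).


TS = (109.8 - 89.4) / 109.8 * 100 = 18.58%

18.58


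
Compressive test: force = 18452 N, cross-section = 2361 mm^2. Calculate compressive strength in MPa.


CS = 18452 / 2361 = 7.8 MPa

7.8


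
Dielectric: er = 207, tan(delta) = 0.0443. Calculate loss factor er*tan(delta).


Loss = 207 * 0.0443 = 9.17

9.17


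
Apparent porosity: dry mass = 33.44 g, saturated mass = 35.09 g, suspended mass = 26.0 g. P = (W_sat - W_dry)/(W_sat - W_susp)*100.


P = (35.09 - 33.44) / (35.09 - 26.0) * 100 = 1.65 / 9.09 * 100 = 18.2%

18.2


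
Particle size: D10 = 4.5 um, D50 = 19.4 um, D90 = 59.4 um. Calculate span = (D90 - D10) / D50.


Span = (59.4 - 4.5) / 19.4 = 54.9 / 19.4 = 2.83

2.83


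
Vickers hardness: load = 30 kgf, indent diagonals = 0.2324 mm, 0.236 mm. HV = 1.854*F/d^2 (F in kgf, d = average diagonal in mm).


d_avg = (0.2324+0.236)/2 = 0.2342 mm
HV = 1.854*30/0.2342^2 = 1014

1014


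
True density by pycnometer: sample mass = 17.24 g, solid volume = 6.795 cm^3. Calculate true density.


TD = 17.24 / 6.795 = 2.537 g/cm^3

2.537


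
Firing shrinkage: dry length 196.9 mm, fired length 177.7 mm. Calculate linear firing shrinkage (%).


FS = (196.9 - 177.7) / 196.9 * 100 = 9.75%

9.75


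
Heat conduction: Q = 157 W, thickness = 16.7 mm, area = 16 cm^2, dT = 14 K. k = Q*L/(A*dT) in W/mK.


k = 157*16.7/1000/(16/10000*14) = 117.05 W/mK

117.05


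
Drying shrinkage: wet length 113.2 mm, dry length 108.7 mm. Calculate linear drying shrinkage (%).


DS = (113.2 - 108.7) / 113.2 * 100 = 3.98%

3.98


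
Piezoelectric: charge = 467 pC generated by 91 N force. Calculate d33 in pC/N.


d33 = 467 / 91 = 5.1 pC/N

5.1


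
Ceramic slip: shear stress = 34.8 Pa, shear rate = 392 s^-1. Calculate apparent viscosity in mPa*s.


eta = tau/gamma * 1000 = 34.8/392 * 1000 = 88.8 mPa*s

88.8


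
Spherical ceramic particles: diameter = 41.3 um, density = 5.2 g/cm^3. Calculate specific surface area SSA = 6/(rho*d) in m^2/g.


SSA = 6 / (5.2 * 41.3) = 0.028 m^2/g

0.028


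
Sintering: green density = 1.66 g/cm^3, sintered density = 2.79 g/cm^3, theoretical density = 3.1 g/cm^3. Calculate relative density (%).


Relative = 2.79 / 3.1 * 100 = 90.0%

90.0


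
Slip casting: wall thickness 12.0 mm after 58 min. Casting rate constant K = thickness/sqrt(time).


K = 12.0 / sqrt(58) = 12.0 / 7.6158 = 1.576 mm/min^0.5

1.576


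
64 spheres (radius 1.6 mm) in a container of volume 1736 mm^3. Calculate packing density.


V_sphere = 4/3*pi*1.6^3 = 17.1573 mm^3
Total V = 64*17.1573 = 1098.0672 mm^3
PD = 1098.0672 / 1736 = 0.633

0.633


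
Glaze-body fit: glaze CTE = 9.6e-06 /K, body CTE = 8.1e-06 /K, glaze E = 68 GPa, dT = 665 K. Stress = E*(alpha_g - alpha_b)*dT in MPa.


Stress = 68*1000*(9.6e-06 - 8.1e-06)*665 = 67.8 MPa

67.8


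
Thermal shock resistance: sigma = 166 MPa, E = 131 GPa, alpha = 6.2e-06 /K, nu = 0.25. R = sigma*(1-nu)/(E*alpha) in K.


R = 166*(1-0.25)/(131*1000*6.2e-06) = 153 K

153


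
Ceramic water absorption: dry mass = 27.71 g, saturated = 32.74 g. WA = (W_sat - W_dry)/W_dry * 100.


WA = (32.74 - 27.71) / 27.71 * 100 = 18.15%

18.15


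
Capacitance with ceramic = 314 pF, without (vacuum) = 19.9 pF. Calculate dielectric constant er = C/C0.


er = 314 / 19.9 = 15.78

15.78


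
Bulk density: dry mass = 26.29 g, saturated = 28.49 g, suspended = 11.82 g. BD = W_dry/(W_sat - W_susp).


BD = 26.29 / (28.49 - 11.82) = 26.29 / 16.67 = 1.577 g/cm^3

1.577


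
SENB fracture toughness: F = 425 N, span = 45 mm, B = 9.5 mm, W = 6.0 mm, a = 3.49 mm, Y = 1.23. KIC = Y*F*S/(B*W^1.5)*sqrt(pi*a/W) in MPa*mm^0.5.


KIC = 1.23*425*45/(9.5*6.0^1.5)*sqrt(pi*3.49/6.0) = 227.76

227.76


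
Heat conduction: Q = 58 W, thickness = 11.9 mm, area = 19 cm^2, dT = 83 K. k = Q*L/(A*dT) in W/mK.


k = 58*11.9/1000/(19/10000*83) = 4.38 W/mK

4.38


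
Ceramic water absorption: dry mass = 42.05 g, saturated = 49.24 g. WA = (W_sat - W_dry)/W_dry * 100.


WA = (49.24 - 42.05) / 42.05 * 100 = 17.1%

17.1


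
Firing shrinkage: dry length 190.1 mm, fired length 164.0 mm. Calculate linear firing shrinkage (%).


FS = (190.1 - 164.0) / 190.1 * 100 = 13.73%

13.73


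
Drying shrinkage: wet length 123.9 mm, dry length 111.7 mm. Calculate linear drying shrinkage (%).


DS = (123.9 - 111.7) / 123.9 * 100 = 9.85%

9.85


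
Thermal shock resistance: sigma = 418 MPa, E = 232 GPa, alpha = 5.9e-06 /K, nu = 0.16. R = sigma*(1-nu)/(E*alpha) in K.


R = 418*(1-0.16)/(232*1000*5.9e-06) = 257 K

257


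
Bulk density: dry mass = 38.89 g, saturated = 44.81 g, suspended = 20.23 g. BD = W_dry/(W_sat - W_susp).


BD = 38.89 / (44.81 - 20.23) = 38.89 / 24.58 = 1.582 g/cm^3

1.582


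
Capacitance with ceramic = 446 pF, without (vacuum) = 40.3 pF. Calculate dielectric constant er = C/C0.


er = 446 / 40.3 = 11.07

11.07


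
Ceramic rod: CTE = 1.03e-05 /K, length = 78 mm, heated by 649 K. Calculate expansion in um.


dL = 1.03e-05 * 78 * 649 * 1000 = 521.407 um

521.407


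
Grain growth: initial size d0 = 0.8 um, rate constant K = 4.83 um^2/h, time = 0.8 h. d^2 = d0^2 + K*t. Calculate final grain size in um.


d^2 = 0.8^2 + 4.83*0.8 = 4.504
d = sqrt(4.504) = 2.12 um

2.12


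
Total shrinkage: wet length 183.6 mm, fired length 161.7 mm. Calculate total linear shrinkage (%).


TS = (183.6 - 161.7) / 183.6 * 100 = 11.93%

11.93


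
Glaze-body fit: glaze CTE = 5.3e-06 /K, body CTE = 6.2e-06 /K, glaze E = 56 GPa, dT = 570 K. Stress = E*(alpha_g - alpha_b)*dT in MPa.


Stress = 56*1000*(5.3e-06 - 6.2e-06)*570 = -28.7 MPa

-28.7


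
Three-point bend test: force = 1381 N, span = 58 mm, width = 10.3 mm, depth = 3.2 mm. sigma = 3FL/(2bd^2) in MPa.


sigma = 3*1381*58/(2*10.3*3.2^2) = 1139.1 MPa

1139.1


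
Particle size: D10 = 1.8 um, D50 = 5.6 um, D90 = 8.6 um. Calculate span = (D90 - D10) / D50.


Span = (8.6 - 1.8) / 5.6 = 6.8 / 5.6 = 1.214

1.214


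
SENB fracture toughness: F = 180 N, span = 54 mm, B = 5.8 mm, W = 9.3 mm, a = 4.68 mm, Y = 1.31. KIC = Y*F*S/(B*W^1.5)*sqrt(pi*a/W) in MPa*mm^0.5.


KIC = 1.31*180*54/(5.8*9.3^1.5)*sqrt(pi*4.68/9.3) = 97.33

97.33


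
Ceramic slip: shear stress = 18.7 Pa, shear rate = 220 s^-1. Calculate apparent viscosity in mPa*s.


eta = tau/gamma * 1000 = 18.7/220 * 1000 = 85.0 mPa*s

85.0


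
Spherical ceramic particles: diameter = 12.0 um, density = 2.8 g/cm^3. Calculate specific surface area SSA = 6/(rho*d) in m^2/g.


SSA = 6 / (2.8 * 12.0) = 0.179 m^2/g

0.179


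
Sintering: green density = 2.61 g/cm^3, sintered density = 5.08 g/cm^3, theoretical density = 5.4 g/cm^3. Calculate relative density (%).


Relative = 5.08 / 5.4 * 100 = 94.1%

94.1


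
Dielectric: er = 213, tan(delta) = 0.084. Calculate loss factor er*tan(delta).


Loss = 213 * 0.084 = 17.892

17.892


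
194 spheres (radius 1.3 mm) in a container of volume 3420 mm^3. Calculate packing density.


V_sphere = 4/3*pi*1.3^3 = 9.2028 mm^3
Total V = 194*9.2028 = 1785.3432 mm^3
PD = 1785.3432 / 3420 = 0.522

0.522


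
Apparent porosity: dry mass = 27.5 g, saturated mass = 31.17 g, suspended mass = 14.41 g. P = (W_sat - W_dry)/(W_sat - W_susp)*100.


P = (31.17 - 27.5) / (31.17 - 14.41) * 100 = 3.67 / 16.76 * 100 = 21.9%

21.9


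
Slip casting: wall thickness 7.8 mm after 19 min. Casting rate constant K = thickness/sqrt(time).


K = 7.8 / sqrt(19) = 7.8 / 4.3589 = 1.789 mm/min^0.5

1.789


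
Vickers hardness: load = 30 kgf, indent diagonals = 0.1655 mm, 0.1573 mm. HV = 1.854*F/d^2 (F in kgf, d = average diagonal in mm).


d_avg = (0.1655+0.1573)/2 = 0.1614 mm
HV = 1.854*30/0.1614^2 = 2135

2135


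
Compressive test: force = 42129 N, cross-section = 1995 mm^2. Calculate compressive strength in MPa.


CS = 42129 / 1995 = 21.1 MPa

21.1


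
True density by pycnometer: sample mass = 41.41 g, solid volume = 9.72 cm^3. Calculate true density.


TD = 41.41 / 9.72 = 4.26 g/cm^3

4.26


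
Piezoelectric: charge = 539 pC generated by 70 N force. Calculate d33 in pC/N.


d33 = 539 / 70 = 7.7 pC/N

7.7


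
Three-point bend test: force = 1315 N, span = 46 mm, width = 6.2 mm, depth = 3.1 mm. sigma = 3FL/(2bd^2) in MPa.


sigma = 3*1315*46/(2*6.2*3.1^2) = 1522.9 MPa

1522.9


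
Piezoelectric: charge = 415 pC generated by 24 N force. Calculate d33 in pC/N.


d33 = 415 / 24 = 17.3 pC/N

17.3


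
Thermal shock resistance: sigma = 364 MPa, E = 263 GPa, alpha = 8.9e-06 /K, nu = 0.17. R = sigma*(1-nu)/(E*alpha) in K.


R = 364*(1-0.17)/(263*1000*8.9e-06) = 129 K

129


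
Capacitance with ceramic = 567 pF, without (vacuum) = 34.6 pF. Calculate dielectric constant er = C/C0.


er = 567 / 34.6 = 16.39

16.39


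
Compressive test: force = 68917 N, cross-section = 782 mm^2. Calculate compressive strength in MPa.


CS = 68917 / 782 = 88.1 MPa

88.1


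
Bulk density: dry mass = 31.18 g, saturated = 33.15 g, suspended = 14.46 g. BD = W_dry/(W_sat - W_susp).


BD = 31.18 / (33.15 - 14.46) = 31.18 / 18.69 = 1.668 g/cm^3

1.668


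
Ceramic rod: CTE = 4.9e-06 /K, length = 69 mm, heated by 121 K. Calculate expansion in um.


dL = 4.9e-06 * 69 * 121 * 1000 = 40.91 um

40.91


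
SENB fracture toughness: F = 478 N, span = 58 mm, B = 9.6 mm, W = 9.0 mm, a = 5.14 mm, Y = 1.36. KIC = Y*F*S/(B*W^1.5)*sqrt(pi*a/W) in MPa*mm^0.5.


KIC = 1.36*478*58/(9.6*9.0^1.5)*sqrt(pi*5.14/9.0) = 194.85

194.85


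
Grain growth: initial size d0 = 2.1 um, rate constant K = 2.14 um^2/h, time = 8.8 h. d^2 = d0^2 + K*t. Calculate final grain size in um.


d^2 = 2.1^2 + 2.14*8.8 = 23.242
d = sqrt(23.242) = 4.82 um

4.82


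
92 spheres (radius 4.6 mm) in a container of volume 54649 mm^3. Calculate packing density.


V_sphere = 4/3*pi*4.6^3 = 407.7201 mm^3
Total V = 92*407.7201 = 37510.2492 mm^3
PD = 37510.2492 / 54649 = 0.686

0.686


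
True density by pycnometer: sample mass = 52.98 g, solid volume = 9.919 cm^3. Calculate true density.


TD = 52.98 / 9.919 = 5.341 g/cm^3

5.341


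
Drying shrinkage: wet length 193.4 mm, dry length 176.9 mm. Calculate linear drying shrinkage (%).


DS = (193.4 - 176.9) / 193.4 * 100 = 8.53%

8.53


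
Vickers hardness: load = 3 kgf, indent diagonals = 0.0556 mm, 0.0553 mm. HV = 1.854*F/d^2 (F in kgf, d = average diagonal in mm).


d_avg = (0.0556+0.0553)/2 = 0.05545 mm
HV = 1.854*3/0.05545^2 = 1809

1809


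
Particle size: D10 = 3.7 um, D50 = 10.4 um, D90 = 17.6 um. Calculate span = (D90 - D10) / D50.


Span = (17.6 - 3.7) / 10.4 = 13.9 / 10.4 = 1.337

1.337


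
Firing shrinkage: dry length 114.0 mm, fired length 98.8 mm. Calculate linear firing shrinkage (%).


FS = (114.0 - 98.8) / 114.0 * 100 = 13.33%

13.33


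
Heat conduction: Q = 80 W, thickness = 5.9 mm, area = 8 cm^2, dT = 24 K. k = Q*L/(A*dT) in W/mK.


k = 80*5.9/1000/(8/10000*24) = 24.58 W/mK

24.58


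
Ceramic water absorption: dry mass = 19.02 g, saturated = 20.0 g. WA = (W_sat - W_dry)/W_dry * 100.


WA = (20.0 - 19.02) / 19.02 * 100 = 5.15%

5.15


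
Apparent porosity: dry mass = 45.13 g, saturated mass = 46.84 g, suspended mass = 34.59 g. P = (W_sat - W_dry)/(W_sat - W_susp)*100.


P = (46.84 - 45.13) / (46.84 - 34.59) * 100 = 1.71 / 12.25 * 100 = 14.0%

14.0


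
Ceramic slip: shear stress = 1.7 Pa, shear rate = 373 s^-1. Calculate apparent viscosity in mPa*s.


eta = tau/gamma * 1000 = 1.7/373 * 1000 = 4.6 mPa*s

4.6


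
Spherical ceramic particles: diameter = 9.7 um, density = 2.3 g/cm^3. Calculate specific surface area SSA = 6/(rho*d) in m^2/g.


SSA = 6 / (2.3 * 9.7) = 0.269 m^2/g

0.269


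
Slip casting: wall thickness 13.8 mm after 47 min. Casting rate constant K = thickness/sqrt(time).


K = 13.8 / sqrt(47) = 13.8 / 6.8557 = 2.013 mm/min^0.5

2.013


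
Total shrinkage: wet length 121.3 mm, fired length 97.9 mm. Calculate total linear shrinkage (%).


TS = (121.3 - 97.9) / 121.3 * 100 = 19.29%

19.29


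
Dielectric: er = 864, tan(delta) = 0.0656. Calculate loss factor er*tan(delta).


Loss = 864 * 0.0656 = 56.678

56.678


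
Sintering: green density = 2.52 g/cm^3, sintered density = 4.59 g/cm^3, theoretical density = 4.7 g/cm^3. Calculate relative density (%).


Relative = 4.59 / 4.7 * 100 = 97.7%

97.7


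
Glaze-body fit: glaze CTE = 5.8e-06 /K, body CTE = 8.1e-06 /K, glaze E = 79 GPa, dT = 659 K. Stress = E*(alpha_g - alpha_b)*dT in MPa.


Stress = 79*1000*(5.8e-06 - 8.1e-06)*659 = -119.7 MPa

-119.7


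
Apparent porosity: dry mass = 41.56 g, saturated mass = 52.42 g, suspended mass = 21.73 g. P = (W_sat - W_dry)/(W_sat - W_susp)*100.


P = (52.42 - 41.56) / (52.42 - 21.73) * 100 = 10.86 / 30.69 * 100 = 35.4%

35.4


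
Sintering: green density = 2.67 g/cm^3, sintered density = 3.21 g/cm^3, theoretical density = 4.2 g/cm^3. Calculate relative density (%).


Relative = 3.21 / 4.2 * 100 = 76.4%

76.4


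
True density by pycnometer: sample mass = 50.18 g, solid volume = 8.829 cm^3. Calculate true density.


TD = 50.18 / 8.829 = 5.684 g/cm^3

5.684


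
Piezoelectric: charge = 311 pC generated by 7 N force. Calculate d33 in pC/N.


d33 = 311 / 7 = 44.4 pC/N

44.4


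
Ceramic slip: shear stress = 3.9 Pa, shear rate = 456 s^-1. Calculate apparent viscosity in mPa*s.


eta = tau/gamma * 1000 = 3.9/456 * 1000 = 8.6 mPa*s

8.6


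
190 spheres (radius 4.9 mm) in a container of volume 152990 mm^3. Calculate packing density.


V_sphere = 4/3*pi*4.9^3 = 492.807 mm^3
Total V = 190*492.807 = 93633.33 mm^3
PD = 93633.33 / 152990 = 0.612

0.612


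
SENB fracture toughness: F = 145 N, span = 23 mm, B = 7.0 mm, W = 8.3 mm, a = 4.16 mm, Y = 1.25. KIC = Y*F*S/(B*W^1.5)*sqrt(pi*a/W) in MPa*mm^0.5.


KIC = 1.25*145*23/(7.0*8.3^1.5)*sqrt(pi*4.16/8.3) = 31.25

31.25


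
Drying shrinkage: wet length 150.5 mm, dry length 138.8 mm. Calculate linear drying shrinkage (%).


DS = (150.5 - 138.8) / 150.5 * 100 = 7.77%

7.77


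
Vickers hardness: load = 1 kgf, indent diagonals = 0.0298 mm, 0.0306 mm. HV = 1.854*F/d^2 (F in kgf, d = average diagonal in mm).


d_avg = (0.0298+0.0306)/2 = 0.0302 mm
HV = 1.854*1/0.0302^2 = 2033

2033


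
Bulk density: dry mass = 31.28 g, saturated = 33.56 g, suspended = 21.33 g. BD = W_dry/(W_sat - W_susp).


BD = 31.28 / (33.56 - 21.33) = 31.28 / 12.23 = 2.558 g/cm^3

2.558


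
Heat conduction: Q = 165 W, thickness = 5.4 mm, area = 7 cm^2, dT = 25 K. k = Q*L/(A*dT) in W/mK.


k = 165*5.4/1000/(7/10000*25) = 50.91 W/mK

50.91


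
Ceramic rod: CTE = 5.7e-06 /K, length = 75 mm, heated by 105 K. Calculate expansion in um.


dL = 5.7e-06 * 75 * 105 * 1000 = 44.888 um

44.888


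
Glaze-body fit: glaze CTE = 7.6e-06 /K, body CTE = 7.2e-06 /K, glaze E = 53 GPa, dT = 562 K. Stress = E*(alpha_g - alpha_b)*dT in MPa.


Stress = 53*1000*(7.6e-06 - 7.2e-06)*562 = 11.9 MPa

11.9


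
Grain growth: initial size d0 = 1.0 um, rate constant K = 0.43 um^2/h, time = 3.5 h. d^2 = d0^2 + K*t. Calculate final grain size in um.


d^2 = 1.0^2 + 0.43*3.5 = 2.505
d = sqrt(2.505) = 1.58 um

1.58


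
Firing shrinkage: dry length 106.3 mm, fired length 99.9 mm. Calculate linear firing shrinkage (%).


FS = (106.3 - 99.9) / 106.3 * 100 = 6.02%

6.02


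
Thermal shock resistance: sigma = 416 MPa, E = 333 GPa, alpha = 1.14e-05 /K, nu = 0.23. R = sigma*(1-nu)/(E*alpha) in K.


R = 416*(1-0.23)/(333*1000*1.14e-05) = 84 K

84


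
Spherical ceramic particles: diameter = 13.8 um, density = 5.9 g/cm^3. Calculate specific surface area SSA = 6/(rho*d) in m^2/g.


SSA = 6 / (5.9 * 13.8) = 0.074 m^2/g

0.074


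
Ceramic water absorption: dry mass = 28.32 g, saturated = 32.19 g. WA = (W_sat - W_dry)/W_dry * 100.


WA = (32.19 - 28.32) / 28.32 * 100 = 13.67%

13.67


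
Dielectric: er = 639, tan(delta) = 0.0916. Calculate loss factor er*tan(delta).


Loss = 639 * 0.0916 = 58.532

58.532


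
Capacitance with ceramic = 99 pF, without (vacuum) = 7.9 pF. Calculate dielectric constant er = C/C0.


er = 99 / 7.9 = 12.53

12.53


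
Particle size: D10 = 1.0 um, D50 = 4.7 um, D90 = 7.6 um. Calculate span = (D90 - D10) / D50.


Span = (7.6 - 1.0) / 4.7 = 6.6 / 4.7 = 1.404

1.404


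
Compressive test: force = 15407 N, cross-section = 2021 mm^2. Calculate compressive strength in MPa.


CS = 15407 / 2021 = 7.6 MPa

7.6


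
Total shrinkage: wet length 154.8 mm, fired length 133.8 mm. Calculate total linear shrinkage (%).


TS = (154.8 - 133.8) / 154.8 * 100 = 13.57%

13.57


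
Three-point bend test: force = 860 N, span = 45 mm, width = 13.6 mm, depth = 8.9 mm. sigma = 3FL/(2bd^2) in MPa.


sigma = 3*860*45/(2*13.6*8.9^2) = 53.9 MPa

53.9


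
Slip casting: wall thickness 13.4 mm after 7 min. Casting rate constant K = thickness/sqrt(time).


K = 13.4 / sqrt(7) = 13.4 / 2.6458 = 5.065 mm/min^0.5

5.065


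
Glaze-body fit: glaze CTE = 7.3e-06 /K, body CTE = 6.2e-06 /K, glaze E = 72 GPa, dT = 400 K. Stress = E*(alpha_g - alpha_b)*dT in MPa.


Stress = 72*1000*(7.3e-06 - 6.2e-06)*400 = 31.7 MPa

31.7


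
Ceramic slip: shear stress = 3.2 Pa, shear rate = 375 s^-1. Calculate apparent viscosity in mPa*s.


eta = tau/gamma * 1000 = 3.2/375 * 1000 = 8.5 mPa*s

8.5


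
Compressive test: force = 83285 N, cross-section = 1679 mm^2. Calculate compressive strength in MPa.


CS = 83285 / 1679 = 49.6 MPa

49.6


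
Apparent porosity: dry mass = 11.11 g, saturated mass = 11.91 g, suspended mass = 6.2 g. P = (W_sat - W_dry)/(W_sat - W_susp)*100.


P = (11.91 - 11.11) / (11.91 - 6.2) * 100 = 0.8 / 5.71 * 100 = 14.0%

14.0


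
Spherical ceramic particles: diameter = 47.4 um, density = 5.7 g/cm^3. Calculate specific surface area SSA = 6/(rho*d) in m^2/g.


SSA = 6 / (5.7 * 47.4) = 0.022 m^2/g

0.022


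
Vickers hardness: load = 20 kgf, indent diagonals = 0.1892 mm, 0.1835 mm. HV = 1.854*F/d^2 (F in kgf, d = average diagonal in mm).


d_avg = (0.1892+0.1835)/2 = 0.18635 mm
HV = 1.854*20/0.18635^2 = 1068

1068


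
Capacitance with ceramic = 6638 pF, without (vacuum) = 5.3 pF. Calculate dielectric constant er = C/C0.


er = 6638 / 5.3 = 1252.45

1252.45


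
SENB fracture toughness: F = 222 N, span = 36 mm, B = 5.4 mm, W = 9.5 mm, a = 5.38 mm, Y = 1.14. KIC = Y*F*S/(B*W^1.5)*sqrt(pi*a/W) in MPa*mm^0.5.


KIC = 1.14*222*36/(5.4*9.5^1.5)*sqrt(pi*5.38/9.5) = 76.86

76.86


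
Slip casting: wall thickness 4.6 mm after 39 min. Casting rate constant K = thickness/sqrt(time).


K = 4.6 / sqrt(39) = 4.6 / 6.245 = 0.737 mm/min^0.5

0.737


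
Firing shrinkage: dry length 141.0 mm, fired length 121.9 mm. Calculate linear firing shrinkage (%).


FS = (141.0 - 121.9) / 141.0 * 100 = 13.55%

13.55


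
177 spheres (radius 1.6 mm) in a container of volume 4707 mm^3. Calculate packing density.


V_sphere = 4/3*pi*1.6^3 = 17.1573 mm^3
Total V = 177*17.1573 = 3036.8421 mm^3
PD = 3036.8421 / 4707 = 0.645

0.645


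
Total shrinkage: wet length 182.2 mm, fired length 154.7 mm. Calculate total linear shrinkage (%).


TS = (182.2 - 154.7) / 182.2 * 100 = 15.09%

15.09


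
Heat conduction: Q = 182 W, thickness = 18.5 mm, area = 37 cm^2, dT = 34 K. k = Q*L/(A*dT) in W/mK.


k = 182*18.5/1000/(37/10000*34) = 26.76 W/mK

26.76


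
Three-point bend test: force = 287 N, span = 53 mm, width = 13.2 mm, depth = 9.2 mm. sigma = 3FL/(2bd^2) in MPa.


sigma = 3*287*53/(2*13.2*9.2^2) = 20.4 MPa

20.4


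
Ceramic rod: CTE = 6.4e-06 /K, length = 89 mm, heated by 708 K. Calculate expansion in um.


dL = 6.4e-06 * 89 * 708 * 1000 = 403.277 um

403.277


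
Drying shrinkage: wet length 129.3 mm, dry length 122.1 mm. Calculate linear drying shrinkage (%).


DS = (129.3 - 122.1) / 129.3 * 100 = 5.57%

5.57


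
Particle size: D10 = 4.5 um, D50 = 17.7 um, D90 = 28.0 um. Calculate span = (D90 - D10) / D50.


Span = (28.0 - 4.5) / 17.7 = 23.5 / 17.7 = 1.328

1.328


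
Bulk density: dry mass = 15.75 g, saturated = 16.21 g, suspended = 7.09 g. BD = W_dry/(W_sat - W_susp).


BD = 15.75 / (16.21 - 7.09) = 15.75 / 9.12 = 1.727 g/cm^3

1.727


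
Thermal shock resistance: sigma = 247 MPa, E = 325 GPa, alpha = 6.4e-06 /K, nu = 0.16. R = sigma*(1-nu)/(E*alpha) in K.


R = 247*(1-0.16)/(325*1000*6.4e-06) = 100 K

100


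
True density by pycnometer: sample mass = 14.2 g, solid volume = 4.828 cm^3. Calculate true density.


TD = 14.2 / 4.828 = 2.941 g/cm^3

2.941


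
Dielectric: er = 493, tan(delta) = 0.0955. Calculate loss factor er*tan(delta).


Loss = 493 * 0.0955 = 47.082

47.082


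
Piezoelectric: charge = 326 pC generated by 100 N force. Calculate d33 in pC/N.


d33 = 326 / 100 = 3.3 pC/N

3.3
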